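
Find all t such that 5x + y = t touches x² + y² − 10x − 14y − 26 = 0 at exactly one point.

t = 32 ± 10√26

For a tangent, require d(centre, line) = r = 10.
|5·5 + 1·7 − t| / √26 = 10
|t − (32)| = 10√26.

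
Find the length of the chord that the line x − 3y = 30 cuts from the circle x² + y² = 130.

4√10

Centre (0, 0), r² = 130. Perpendicular distance d from centre to line = |−30| / √10 = 30/√10.
Chord = 2√(r² − d²) = 2·√(40) = 4√10.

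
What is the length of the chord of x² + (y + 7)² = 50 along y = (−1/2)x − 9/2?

6√5

The distance from (0, −7) to the line is 5/√5, and r² = 50.
Half the chord is √(r² − d²) = √(45), so the full chord is 6√5.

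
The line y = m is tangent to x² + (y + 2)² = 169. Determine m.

The line touches the circle iff its distance from (0, −2) is 13:
|0·0 + 1·(−2) − m| / √1 = 13
|m − (−2)| = 13, so m = 11 or m = −15.

m = −15 or m = 11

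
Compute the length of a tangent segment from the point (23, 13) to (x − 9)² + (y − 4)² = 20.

√257

Centre (9, 4), r² = 20. |PO|² = (14)² + (9)² = 277.
The tangent meets the radius at right angles, so tangent² = |PO|² − r² = 277 − 20 = 257.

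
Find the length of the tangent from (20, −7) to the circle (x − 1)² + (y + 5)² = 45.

With centre O = (1, −5), |OP|² = 365 and r² = 45.
By the tangent–radius right angle, tangent length = √(|PO|² − r²) = √320 = 8√5.

8√5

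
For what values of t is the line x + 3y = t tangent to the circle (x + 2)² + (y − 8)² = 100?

The line touches the circle iff its distance from (−2, 8) is 10:
|1·(−2) + 3·8 − t| / √10 = 10
|t − (22)| = 10√10.

t = 22 ± 10√10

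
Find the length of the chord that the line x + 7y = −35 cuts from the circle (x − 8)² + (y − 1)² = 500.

Centre (8, 1), r² = 500. Perpendicular distance d from centre to line = |50| / √50 = 50/√50.
Half the chord is √(r² − d²) = √(450), so the full chord is 30√2.

30√2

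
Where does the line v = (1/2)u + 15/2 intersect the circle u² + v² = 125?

(−11, 2) and (5, 10)

Substitute v = (15 + u)/2:
5u² + 30u − 275 = 0  ⟹  u² + 6u − 55 = 0
u = 5 or u = −11, giving (5, 10) and (−11, 2).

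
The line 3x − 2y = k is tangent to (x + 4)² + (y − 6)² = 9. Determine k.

k = −24 ± 3√13

Tangency holds when the distance from the centre (−4, 6) to the line equals the radius 3:
|3·(−4) − 2·6 − k| / √13 = 3
|k − (−24)| = 3√13.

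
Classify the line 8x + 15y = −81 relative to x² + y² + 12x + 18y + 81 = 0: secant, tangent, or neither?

Centre (−6, −9), r² = 36. Distance² from centre to line = (−102)²/289 = 36.
Since d² = r², the line is tangent.

tangent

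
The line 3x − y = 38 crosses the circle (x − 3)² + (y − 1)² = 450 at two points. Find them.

Substitute y = 3x − 38:
10x² − 240x + 1080 = 0  ⟹  x² − 24x + 108 = 0
x = 18 or x = 6, giving (18, 16) and (6, −20).

(6, −20) and (18, 16)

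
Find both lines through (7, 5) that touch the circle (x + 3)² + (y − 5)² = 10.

Write the tangent as mx − y + (5 − m·(7)) = 0 and set its distance from the centre to √10:
(−10m − (0))² = 10(m² + 1)
9m² − 1 = 0, so m = 1/3 or m = −1/3.
With m = 1/3: x − 3y = −8. With m = −1/3: x + 3y = 22.

x − 3y = −8 and x + 3y = 22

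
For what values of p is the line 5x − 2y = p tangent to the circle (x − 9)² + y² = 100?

For a tangent, require d(centre, line) = r = 10.
|5·9 − 2·0 − p| / √29 = 10
|p − (45)| = 10√29.

p = 45 ± 10√29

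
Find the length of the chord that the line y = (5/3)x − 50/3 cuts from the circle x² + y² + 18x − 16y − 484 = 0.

The distance from (−9, 8) to the line is 119/√34, and r² = 629.
Chord = 2√(r² − d²) = 2·√(425/2) = 5√34.

5√34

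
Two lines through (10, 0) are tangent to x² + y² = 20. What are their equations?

x + 2y = 10 and x − 2y = 10

A line y − (0) = m(x − (10)) is tangent when its distance from (0, 0) is 2√5:
[m·(−10) − (0)]² = 20(m² + 1)
4m² − 1 = 0, so m = −1/2 or m = 1/2.
With m = −1/2: x + 2y = 10. With m = 1/2: x − 2y = 10.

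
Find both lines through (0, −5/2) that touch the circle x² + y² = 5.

x + 2y = −5 and x − 2y = 5

A line y − (−5/2) = m(x − (0)) is tangent when its distance from (0, 0) is √5:
(0m − (5/2))² = 5(m² + 1)
4m² − 1 = 0, so m = −1/2 or m = 1/2.
Through (0, −5/2) these give x + 2y = −5 and x − 2y = 5.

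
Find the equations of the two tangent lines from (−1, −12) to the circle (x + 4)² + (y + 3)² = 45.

2x − y = 10 and x + 2y = −25

A line y − (−12) = m(x − (−1)) is tangent when its distance from (−4, −3) is 3√5:
[m·(−3) − (9)]² = 45(m² + 1)
2m² − 3m − 2 = 0, so m = 2 or m = −1/2.
Through (−1, −12) these give 2x − y = 10 and x + 2y = −25.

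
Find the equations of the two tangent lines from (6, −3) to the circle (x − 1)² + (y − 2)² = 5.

Let a tangent through (6, −3) have slope m. Its distance from (1, 2) must equal √5:
(−5m − (5))² = 5(m² + 1)
2m² + 5m + 2 = 0, so m = −1/2 or m = −2.
With m = −1/2: x + 2y = 0. With m = −2: 2x + y = 9.

x + 2y = 0 and 2x + y = 9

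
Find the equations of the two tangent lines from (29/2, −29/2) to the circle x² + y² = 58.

3x + 7y = −58 and 7x + 3y = 58

Let a tangent through (29/2, −29/2) have slope m. Its distance from (0, 0) must equal √58:
(−29/2m − (29/2))² = 58(m² + 1)
21m² + 58m + 21 = 0, so m = −3/7 or m = −7/3.
Through (29/2, −29/2) these give 3x + 7y = −58 and 7x + 3y = 58.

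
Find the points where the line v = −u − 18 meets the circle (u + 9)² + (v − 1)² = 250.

(−24, 6) and (−4, −14)

Substitute v = −u − 18:
2u² + 56u + 192 = 0  ⟹  u² + 28u + 96 = 0
u = −4 or u = −24, giving (−4, −14) and (−24, 6).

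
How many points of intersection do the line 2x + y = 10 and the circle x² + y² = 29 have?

d² = (2·0 + 1·0 − (10))²/5 = 20; r² = 29.
Since d² < r², the line cuts the circle twice.

2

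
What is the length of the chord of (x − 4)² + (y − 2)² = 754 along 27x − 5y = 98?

2√754

From the line, y = (−98 + 27x)/5. Substituting:
754x² − 6032x − 6786 = 0  ⟹  x² − 8x − 9 = 0
x = 9 or x = −1, giving (9, 29) and (−1, −25).
Chord length = distance between (9, 29) and (−1, −25) = √3016 = 2√754.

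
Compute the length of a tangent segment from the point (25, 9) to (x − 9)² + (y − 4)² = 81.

With centre O = (9, 4), |OP|² = 281 and r² = 81.
Power of the point: PT² = |PO|² − r² = 200, so PT = 10√2.

10√2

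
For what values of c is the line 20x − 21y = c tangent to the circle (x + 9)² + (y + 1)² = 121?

The line touches the circle iff its distance from (−9, −1) is 11:
|20·(−9) − 21·(−1) − c| / √841 = 11
|c − (−159)| = 11·29, so c = 160 or c = −478.

c = −478 or c = 160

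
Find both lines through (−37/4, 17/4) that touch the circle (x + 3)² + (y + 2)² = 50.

7x − y = −69 and x − 7y = −39

Write the tangent as mx − y + (17/4 − m·(−37/4)) = 0 and set its distance from the centre to 5√2:
(25/4m − (−25/4))² = 50(m² + 1)
7m² − 50m + 7 = 0, so m = 7 or m = 1/7.
Through (−37/4, 17/4) these give 7x − y = −69 and x − 7y = −39.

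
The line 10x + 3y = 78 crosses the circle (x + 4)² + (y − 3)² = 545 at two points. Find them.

Express y = (78 − 10x)/3 and substitute into the circle:
109x² − 1308x = 0  ⟹  x² − 12x = 0
x = 12 or x = 0, giving (12, −14) and (0, 26).

(0, 26) and (12, −14)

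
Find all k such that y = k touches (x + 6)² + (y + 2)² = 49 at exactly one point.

k = −9 or k = 5

The line touches the circle iff its distance from (−6, −2) is 7:
|0·(−6) + 1·(−2) − k| / √1 = 7
|k − (−2)| = 7, so k = 5 or k = −9.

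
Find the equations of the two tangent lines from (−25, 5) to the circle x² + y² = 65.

4x + 7y = −65 and x − 8y = −65

Let a tangent through (−25, 5) have slope m. Its distance from (0, 0) must equal √65:
(25m − (−5))² = 65(m² + 1)
56m² + 25m − 4 = 0, so m = −4/7 or m = 1/8.
Through (−25, 5) these give 4x + 7y = −65 and x − 8y = −65.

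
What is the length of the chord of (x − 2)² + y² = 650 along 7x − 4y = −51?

6√65

From the line, y = (51 + 7x)/4. Substituting:
65x² + 650x − 7735 = 0  ⟹  x² + 10x − 119 = 0
x = 7 or x = −17, giving (7, 25) and (−17, −17).
|(7, 25) − (−17, −17)| = √((24)² + (42)²) = 6√65.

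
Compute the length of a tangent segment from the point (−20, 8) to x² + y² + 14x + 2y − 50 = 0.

With centre O = (−7, −1), |OP|² = 250 and r² = 100.
Power of the point: PT² = |PO|² − r² = 150, so PT = 5√6.

5√6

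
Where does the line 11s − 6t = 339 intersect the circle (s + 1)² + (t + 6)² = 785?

Substitute t = (−339 + 11s)/6:
157s² − 6594s + 63585 = 0  ⟹  s² − 42s + 405 = 0
s = 27 or s = 15, giving (27, −7) and (15, −29).

(15, −29) and (27, −7)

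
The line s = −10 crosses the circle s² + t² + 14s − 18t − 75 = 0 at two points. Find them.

(−10, −5) and (−10, 23)

The line gives s = −10. Substituting into the circle:
t² − 18t − 115 = 0
t = 23 or t = −5, giving (−10, 23) and (−10, −5).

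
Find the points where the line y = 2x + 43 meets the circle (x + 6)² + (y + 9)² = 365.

(−25, −7) and (−19, 5)

Substitute y = 2x + 43:
5x² + 220x + 2375 = 0  ⟹  x² + 44x + 475 = 0
x = −19 or x = −25, giving (−19, 5) and (−25, −7).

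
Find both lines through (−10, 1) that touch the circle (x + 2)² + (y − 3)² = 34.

Let a tangent through (−10, 1) have slope m. Its distance from (−2, 3) must equal √34:
(8m − (2))² = 34(m² + 1)
15m² − 16m − 15 = 0, so m = 5/3 or m = −3/5.
With m = 5/3: 5x − 3y = −53. With m = −3/5: 3x + 5y = −25.

5x − 3y = −53 and 3x + 5y = −25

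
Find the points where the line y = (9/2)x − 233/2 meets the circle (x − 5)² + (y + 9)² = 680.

From the line, y = (−233 + 9x)/2. Substituting:
85x² − 3910x + 43605 = 0  ⟹  x² − 46x + 513 = 0
x = 27 or x = 19, giving (27, 5) and (19, −31).

(19, −31) and (27, 5)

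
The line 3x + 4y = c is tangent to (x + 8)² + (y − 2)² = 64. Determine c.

c = −56 or c = 24

Tangency holds when the distance from the centre (−8, 2) to the line equals the radius 8:
|3·(−8) + 4·2 − c| / √25 = 8
|c − (−16)| = 8·5, so c = 24 or c = −56.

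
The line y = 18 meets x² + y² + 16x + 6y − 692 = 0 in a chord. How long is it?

36

Express y = 18 and substitute into the circle:
x² + 16x − 260 = 0
x = 10 or x = −26, giving (10, 18) and (−26, 18).
|(10, 18) − (−26, 18)| = √((36)² + (0)²) = 36.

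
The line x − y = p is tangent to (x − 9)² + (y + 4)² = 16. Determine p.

The line touches the circle iff its distance from (9, −4) is 4:
|1·9 − 1·(−4) − p| / √2 = 4
|p − (13)| = 4√2.

p = 13 ± 4√2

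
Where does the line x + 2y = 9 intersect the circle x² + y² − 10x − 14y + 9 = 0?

(−3, 6) and (9, 0)

From the line, y = (9 − x)/2. Substituting:
5x² − 30x − 135 = 0  ⟹  x² − 6x − 27 = 0
x = 9 or x = −3, giving (9, 0) and (−3, 6).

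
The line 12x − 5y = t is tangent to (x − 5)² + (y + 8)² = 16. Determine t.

t = 48 or t = 152

The line touches the circle iff its distance from (5, −8) is 4:
|12·5 − 5·(−8) − t| / √169 = 4
|t − (100)| = 4·13, so t = 152 or t = 48.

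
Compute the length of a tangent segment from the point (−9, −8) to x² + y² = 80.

With centre O = (0, 0), |OP|² = 145 and r² = 80.
The tangent meets the radius at right angles, so tangent² = |PO|² − r² = 145 − 80 = 65.

√65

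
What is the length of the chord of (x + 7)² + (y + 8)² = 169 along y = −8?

26

The distance from (−7, −8) to the line is 0, and r² = 169.
Chord = 2√(r² − d²) = 2·√(169) = 26.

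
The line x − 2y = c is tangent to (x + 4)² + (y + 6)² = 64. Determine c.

c = 8 ± 8√5

Tangency holds when the distance from the centre (−4, −6) to the line equals the radius 8:
|1·(−4) − 2·(−6) − c| / √5 = 8
|c − (8)| = 8√5.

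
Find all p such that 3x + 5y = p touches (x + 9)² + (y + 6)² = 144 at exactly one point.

p = −57 ± 12√34

Tangency holds when the distance from the centre (−9, −6) to the line equals the radius 12:
|3·(−9) + 5·(−6) − p| / √34 = 12
|p − (−57)| = 12√34.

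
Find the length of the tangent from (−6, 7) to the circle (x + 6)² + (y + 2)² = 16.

With centre O = (−6, −2), |OP|² = 81 and r² = 16.
Power of the point: PT² = |PO|² − r² = 65, so PT = √65.

√65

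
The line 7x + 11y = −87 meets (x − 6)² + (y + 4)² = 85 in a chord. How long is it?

Express y = (−87 − 7x)/11 and substitute into the circle:
170x² − 850x − 4080 = 0  ⟹  x² − 5x − 24 = 0
x = 8 or x = −3, giving (8, −13) and (−3, −6).
Chord length = distance between (8, −13) and (−3, −6) = √170 = √170.

√170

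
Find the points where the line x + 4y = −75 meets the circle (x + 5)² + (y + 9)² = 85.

Express y = (−75 − x)/4 and substitute into the circle:
17x² + 238x + 561 = 0  ⟹  x² + 14x + 33 = 0
x = −3 or x = −11, giving (−3, −18) and (−11, −16).

(−11, −16) and (−3, −18)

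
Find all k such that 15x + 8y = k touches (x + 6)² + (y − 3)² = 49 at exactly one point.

Tangency holds when the distance from the centre (−6, 3) to the line equals the radius 7:
|15·(−6) + 8·3 − k| / √289 = 7
|k − (−66)| = 7·17, so k = 53 or k = −185.

k = −185 or k = 53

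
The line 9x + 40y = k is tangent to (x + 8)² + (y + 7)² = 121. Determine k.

The line touches the circle iff its distance from (−8, −7) is 11:
|9·(−8) + 40·(−7) − k| / √1681 = 11
|k − (−352)| = 11·41, so k = 99 or k = −803.

k = −803 or k = 99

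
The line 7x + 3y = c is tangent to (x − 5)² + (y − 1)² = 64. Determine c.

The line touches the circle iff its distance from (5, 1) is 8:
|7·5 + 3·1 − c| / √58 = 8
|c − (38)| = 8√58.

c = 38 ± 8√58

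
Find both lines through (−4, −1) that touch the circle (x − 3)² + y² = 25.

Write the tangent as mx − y + (−1 − m·(−4)) = 0 and set its distance from the centre to 5:
(7m − (1))² = 25(m² + 1)
12m² − 7m − 12 = 0, so m = 4/3 or m = −3/4.
With m = 4/3: 4x − 3y = −13. With m = −3/4: 3x + 4y = −16.

4x − 3y = −13 and 3x + 4y = −16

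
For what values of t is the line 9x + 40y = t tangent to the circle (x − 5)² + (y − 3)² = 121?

t = −286 or t = 616

Tangency holds when the distance from the centre (5, 3) to the line equals the radius 11:
|9·5 + 40·3 − t| / √1681 = 11
|t − (165)| = 11·41, so t = 616 or t = −286.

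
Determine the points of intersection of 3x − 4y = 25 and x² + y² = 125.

From the line, y = (−25 + 3x)/4. Substituting:
25x² − 150x − 1375 = 0  ⟹  x² − 6x − 55 = 0
x = 11 or x = −5, giving (11, 2) and (−5, −10).

(−5, −10) and (11, 2)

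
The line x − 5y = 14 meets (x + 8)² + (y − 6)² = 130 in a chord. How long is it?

2√26

Express y = (−14 + x)/5 and substitute into the circle:
26x² + 312x + 286 = 0  ⟹  x² + 12x + 11 = 0
x = −1 or x = −11, giving (−1, −3) and (−11, −5).
Chord length = distance between (−1, −3) and (−11, −5) = √104 = 2√26.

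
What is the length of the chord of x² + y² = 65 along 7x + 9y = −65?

√130

Substitute y = (−65 − 7x)/9:
130x² + 910x − 1040 = 0  ⟹  x² + 7x − 8 = 0
x = 1 or x = −8, giving (1, −8) and (−8, −1).
|(1, −8) − (−8, −1)| = √((9)² + (−7)²) = √130.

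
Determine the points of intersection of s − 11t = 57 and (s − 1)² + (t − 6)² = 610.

(−20, −7) and (24, −3)

From the line, t = (−57 + s)/11. Substituting:
122s² − 488s − 58560 = 0  ⟹  s² − 4s − 480 = 0
s = 24 or s = −20, giving (24, −3) and (−20, −7).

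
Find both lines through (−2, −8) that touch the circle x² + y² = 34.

Let a tangent through (−2, −8) have slope m. Its distance from (0, 0) must equal √34:
(2m − (8))² = 34(m² + 1)
15m² + 16m − 15 = 0, so m = −5/3 or m = 3/5.
With m = −5/3: 5x + 3y = −34. With m = 3/5: 3x − 5y = 34.

5x + 3y = −34 and 3x − 5y = 34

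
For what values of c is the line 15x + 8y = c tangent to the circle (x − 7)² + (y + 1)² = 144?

c = −107 or c = 301

For a tangent, require d(centre, line) = r = 12.
|15·7 + 8·(−1) − c| / √289 = 12
|c − (97)| = 12·17, so c = 301 or c = −107.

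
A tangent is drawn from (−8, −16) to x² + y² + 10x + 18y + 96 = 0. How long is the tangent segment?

The centre is (−5, −9) and r = √10. The square of the distance from P to the centre is 9 + 49 = 58.
By the tangent–radius right angle, tangent length = √(|PO|² − r²) = √48 = 4√3.

4√3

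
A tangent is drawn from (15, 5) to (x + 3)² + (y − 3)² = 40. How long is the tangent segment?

12√2

Centre (−3, 3), r² = 40. |PO|² = (18)² + (2)² = 328.
By the tangent–radius right angle, tangent length = √(|PO|² − r²) = √288 = 12√2.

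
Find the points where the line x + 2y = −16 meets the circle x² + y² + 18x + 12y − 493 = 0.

(−30, 7) and (14, −15)

Express y = (−16 − x)/2 and substitute into the circle:
5x² + 80x − 2100 = 0  ⟹  x² + 16x − 420 = 0
x = 14 or x = −30, giving (14, −15) and (−30, 7).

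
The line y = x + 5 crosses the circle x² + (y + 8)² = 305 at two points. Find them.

Express y = x + 5 and substitute into the circle:
2x² + 26x − 136 = 0  ⟹  x² + 13x − 68 = 0
x = 4 or x = −17, giving (4, 9) and (−17, −12).

(−17, −12) and (4, 9)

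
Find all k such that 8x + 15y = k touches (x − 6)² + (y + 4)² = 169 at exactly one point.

The line touches the circle iff its distance from (6, −4) is 13:
|8·6 + 15·(−4) − k| / √289 = 13
|k − (−12)| = 13·17, so k = 209 or k = −233.

k = −233 or k = 209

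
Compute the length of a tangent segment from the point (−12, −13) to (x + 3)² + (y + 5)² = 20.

The centre is (−3, −5) and r = 2√5. The square of the distance from P to the centre is 81 + 64 = 145.
By the tangent–radius right angle, tangent length = √(|PO|² − r²) = √125 = 5√5.

5√5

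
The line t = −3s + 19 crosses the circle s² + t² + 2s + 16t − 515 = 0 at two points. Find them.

From the line, t = −3s + 19. Substituting:
10s² − 160s + 150 = 0  ⟹  s² − 16s + 15 = 0
s = 15 or s = 1, giving (15, −26) and (1, 16).

(1, 16) and (15, −26)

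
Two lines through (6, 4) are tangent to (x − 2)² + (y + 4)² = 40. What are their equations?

3x + y = 22 and x − 3y = −6

Write the tangent as mx − y + (4 − m·(6)) = 0 and set its distance from the centre to 2√10:
(−4m − (−8))² = 40(m² + 1)
3m² + 8m − 3 = 0, so m = −3 or m = 1/3.
With m = −3: 3x + y = 22. With m = 1/3: x − 3y = −6.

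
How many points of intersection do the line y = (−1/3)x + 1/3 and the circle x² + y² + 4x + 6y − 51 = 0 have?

2

d² = (1·(−2) + 3·(−3) − (1))²/10 = 72/5; r² = 64.
Since d² < r², the line cuts the circle twice.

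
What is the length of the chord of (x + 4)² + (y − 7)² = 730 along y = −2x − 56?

Substitute y = −2x − 56:
5x² + 260x + 3255 = 0  ⟹  x² + 52x + 651 = 0
x = −21 or x = −31, giving (−21, −14) and (−31, 6).
Chord length = distance between (−21, −14) and (−31, 6) = √500 = 10√5.

10√5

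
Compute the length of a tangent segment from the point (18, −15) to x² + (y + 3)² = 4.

With centre O = (0, −3), |OP|² = 468 and r² = 4.
By the tangent–radius right angle, tangent length = √(|PO|² − r²) = √464 = 4√29.

4√29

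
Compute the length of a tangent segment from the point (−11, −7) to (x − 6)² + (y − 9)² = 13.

2√133

With centre O = (6, 9), |OP|² = 545 and r² = 13.
Power of the point: PT² = |PO|² − r² = 532, so PT = 2√133.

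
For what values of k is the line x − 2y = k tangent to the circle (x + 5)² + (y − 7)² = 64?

Tangency holds when the distance from the centre (−5, 7) to the line equals the radius 8:
|1·(−5) − 2·7 − k| / √5 = 8
|k − (−19)| = 8√5.

k = −19 ± 8√5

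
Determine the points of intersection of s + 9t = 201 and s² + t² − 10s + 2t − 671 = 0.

Substitute t = (201 − s)/9:
82s² − 1230s − 10332 = 0  ⟹  s² − 15s − 126 = 0
s = 21 or s = −6, giving (21, 20) and (−6, 23).

(−6, 23) and (21, 20)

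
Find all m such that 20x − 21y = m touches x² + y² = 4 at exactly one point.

Tangency holds when the distance from the centre (0, 0) to the line equals the radius 2:
|20·0 − 21·0 − m| / √841 = 2
|m| = 2·29, so m = 58 or m = −58.

m = −58 or m = 58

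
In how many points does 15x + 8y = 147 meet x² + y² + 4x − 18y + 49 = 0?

0

Substituting the line into the circle gives 289x² − 1994x + 3577 = 0.
Discriminant = (−1994)² − 4·289·(3577) = −158976 < 0.
No real roots: the line does not meet the circle.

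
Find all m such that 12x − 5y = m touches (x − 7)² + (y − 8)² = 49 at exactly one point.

m = −47 or m = 135

Tangency holds when the distance from the centre (7, 8) to the line equals the radius 7:
|12·7 − 5·8 − m| / √169 = 7
|m − (44)| = 7·13, so m = 135 or m = −47.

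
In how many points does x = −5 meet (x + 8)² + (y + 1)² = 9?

Substituting the line into the circle gives y² + 2y + 1 = 0.
Discriminant = (2)² − 4·1·(1) = 0.
A repeated root: the line is tangent.

1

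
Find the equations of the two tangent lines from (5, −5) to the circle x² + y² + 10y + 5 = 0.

A line y − (−5) = m(x − (5)) is tangent when its distance from (0, −5) is 2√5:
(−5m − (0))² = 20(m² + 1)
m² − 4 = 0, so m = −2 or m = 2.
With m = −2: 2x + y = 5. With m = 2: 2x − y = 15.

2x + y = 5 and 2x − y = 15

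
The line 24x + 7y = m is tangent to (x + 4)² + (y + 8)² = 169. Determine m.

m = −477 or m = 173

The line touches the circle iff its distance from (−4, −8) is 13:
|24·(−4) + 7·(−8) − m| / √625 = 13
|m − (−152)| = 13·25, so m = 173 or m = −477.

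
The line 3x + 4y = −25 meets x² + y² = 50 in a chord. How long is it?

Centre (0, 0), r² = 50. Perpendicular distance d from centre to line = |25| / √25 = 25/√25.
Chord = 2√(r² − d²) = 2·√(25) = 10.

10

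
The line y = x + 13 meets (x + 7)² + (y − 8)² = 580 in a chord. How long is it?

34√2

From the line, y = x + 13. Substituting:
2x² + 24x − 506 = 0  ⟹  x² + 12x − 253 = 0
x = 11 or x = −23, giving (11, 24) and (−23, −10).
|(11, 24) − (−23, −10)| = √((34)² + (34)²) = 34√2.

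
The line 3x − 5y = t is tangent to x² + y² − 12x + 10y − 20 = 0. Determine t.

t = 43 ± 9√34

Tangency holds when the distance from the centre (6, −5) to the line equals the radius 9:
|3·6 − 5·(−5) − t| / √34 = 9
|t − (43)| = 9√34.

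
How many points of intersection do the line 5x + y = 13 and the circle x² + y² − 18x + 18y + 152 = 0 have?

0

Substituting the line into the circle gives 26x² − 238x + 555 = 0.
Δ = 56644 − 57720 = −1076.
No real roots: the line does not meet the circle.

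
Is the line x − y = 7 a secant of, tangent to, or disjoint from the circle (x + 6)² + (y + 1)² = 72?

tangent

Centre (−6, −1), r² = 72. Distance² from centre to line = (−12)²/2 = 72.
Since d² = r², the line is tangent.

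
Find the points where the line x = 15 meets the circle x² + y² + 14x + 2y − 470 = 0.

The line gives x = 15. Substituting into the circle:
y² + 2y − 35 = 0
y = 5 or y = −7, giving (15, 5) and (15, −7).

(15, −7) and (15, 5)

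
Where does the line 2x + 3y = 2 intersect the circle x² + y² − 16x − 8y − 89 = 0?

(−5, 4) and (13, −8)

Express y = (2 − 2x)/3 and substitute into the circle:
13x² − 104x − 845 = 0  ⟹  x² − 8x − 65 = 0
x = 13 or x = −5, giving (13, −8) and (−5, 4).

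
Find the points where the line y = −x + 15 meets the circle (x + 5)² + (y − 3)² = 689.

(−13, 28) and (20, −5)

Substitute y = −x + 15:
2x² − 14x − 520 = 0  ⟹  x² − 7x − 260 = 0
x = 20 or x = −13, giving (20, −5) and (−13, 28).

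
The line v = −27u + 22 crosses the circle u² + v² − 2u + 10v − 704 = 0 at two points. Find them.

Express v = −27u + 22 and substitute into the circle:
730u² − 1460u = 0  ⟹  u² − 2u = 0
u = 2 or u = 0, giving (2, −32) and (0, 22).

(0, 22) and (2, −32)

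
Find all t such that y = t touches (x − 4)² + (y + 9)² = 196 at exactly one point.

Tangency holds when the distance from the centre (4, −9) to the line equals the radius 14:
|0·4 + 1·(−9) − t| / √1 = 14
|t − (−9)| = 14, so t = 5 or t = −23.

t = −23 or t = 5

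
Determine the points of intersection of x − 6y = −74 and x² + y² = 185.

(−8, 11) and (4, 13)

From the line, y = (74 + x)/6. Substituting:
37x² + 148x − 1184 = 0  ⟹  x² + 4x − 32 = 0
x = 4 or x = −8, giving (4, 13) and (−8, 11).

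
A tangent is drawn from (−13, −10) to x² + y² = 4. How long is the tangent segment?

The centre is (0, 0) and r = 2. The square of the distance from P to the centre is 169 + 100 = 269.
Power of the point: PT² = |PO|² − r² = 265, so PT = √265.

√265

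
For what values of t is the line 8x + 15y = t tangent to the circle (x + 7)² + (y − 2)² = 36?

t = −128 or t = 76

Tangency holds when the distance from the centre (−7, 2) to the line equals the radius 6:
|8·(−7) + 15·2 − t| / √289 = 6
|t − (−26)| = 6·17, so t = 76 or t = −128.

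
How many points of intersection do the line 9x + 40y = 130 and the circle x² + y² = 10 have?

Substituting the line into the circle gives 1681x² − 2340x + 900 = 0.
Discriminant = (−2340)² − 4·1681·(900) = −576000 < 0.
No real roots: the line does not meet the circle.

0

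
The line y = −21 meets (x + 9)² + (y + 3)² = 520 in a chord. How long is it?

28

Centre (−9, −3), r² = 520. Perpendicular distance d from centre to line = |18| / √1 = 18.
Chord = 2√(r² − d²) = 2·√(196) = 28.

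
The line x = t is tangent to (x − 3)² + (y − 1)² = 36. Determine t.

t = −3 or t = 9

The line touches the circle iff its distance from (3, 1) is 6:
|1·3 + 0·1 − t| / √1 = 6
|t − (3)| = 6, so t = 9 or t = −3.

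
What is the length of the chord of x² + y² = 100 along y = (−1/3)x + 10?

2√10

Substitute y = (30 − x)/3:
10x² − 60x = 0  ⟹  x² − 6x = 0
x = 6 or x = 0, giving (6, 8) and (0, 10).
|(6, 8) − (0, 10)| = √((6)² + (−2)²) = 2√10.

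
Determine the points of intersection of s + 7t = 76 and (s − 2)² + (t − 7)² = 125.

(−8, 12) and (13, 9)

Express t = (76 − s)/7 and substitute into the circle:
50s² − 250s − 5200 = 0  ⟹  s² − 5s − 104 = 0
s = 13 or s = −8, giving (13, 9) and (−8, 12).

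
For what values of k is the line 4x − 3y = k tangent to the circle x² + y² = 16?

k = −20 or k = 20

The line touches the circle iff its distance from (0, 0) is 4:
|4·0 − 3·0 − k| / √25 = 4
|k| = 4·5, so k = 20 or k = −20.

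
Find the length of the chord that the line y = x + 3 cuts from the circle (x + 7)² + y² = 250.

Centre (−7, 0), r² = 250. Perpendicular distance d from centre to line = |−4| / √2 = 4/√2.
Chord = 2√(r² − d²) = 2·√(242) = 22√2.

22√2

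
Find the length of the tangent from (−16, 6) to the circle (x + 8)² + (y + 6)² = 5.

√203

With centre O = (−8, −6), |OP|² = 208 and r² = 5.
Power of the point: PT² = |PO|² − r² = 203, so PT = √203.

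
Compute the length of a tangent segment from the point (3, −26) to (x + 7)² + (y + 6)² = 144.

With centre O = (−7, −6), |OP|² = 500 and r² = 144.
Power of the point: PT² = |PO|² − r² = 356, so PT = 2√89.

2√89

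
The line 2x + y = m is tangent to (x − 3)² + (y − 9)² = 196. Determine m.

m = 15 ± 14√5

Tangency holds when the distance from the centre (3, 9) to the line equals the radius 14:
|2·3 + 1·9 − m| / √5 = 14
|m − (15)| = 14√5.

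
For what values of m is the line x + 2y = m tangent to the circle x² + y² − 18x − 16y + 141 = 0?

The line touches the circle iff its distance from (9, 8) is 2:
|1·9 + 2·8 − m| / √5 = 2
|m − (25)| = 2√5.

m = 25 ± 2√5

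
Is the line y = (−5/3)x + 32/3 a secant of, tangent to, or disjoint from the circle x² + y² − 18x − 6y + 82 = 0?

Centre (9, 3), r² = 8. Distance² from centre to line = (22)²/34 = 242/17.
Since d² > r², the line lies outside the circle.

disjoint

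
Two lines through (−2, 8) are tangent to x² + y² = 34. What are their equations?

A line y − (8) = m(x − (−2)) is tangent when its distance from (0, 0) is √34:
[m·(2) − (−8)]² = 34(m² + 1)
15m² − 16m − 15 = 0, so m = −3/5 or m = 5/3.
With m = −3/5: 3x + 5y = 34. With m = 5/3: 5x − 3y = −34.

3x + 5y = 34 and 5x − 3y = −34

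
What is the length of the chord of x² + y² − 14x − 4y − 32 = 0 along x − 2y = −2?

The distance from (7, 2) to the line is 5/√5, and r² = 85.
Half the chord is √(r² − d²) = √(80), so the full chord is 8√5.

8√5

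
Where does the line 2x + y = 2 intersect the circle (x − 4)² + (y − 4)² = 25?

(−1, 4) and (1, 0)

From the line, y = −2x + 2. Substituting:
5x² − 5 = 0  ⟹  x² − 1 = 0
x = 1 or x = −1, giving (1, 0) and (−1, 4).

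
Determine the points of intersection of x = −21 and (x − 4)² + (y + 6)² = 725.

(−21, −16) and (−21, 4)

The line gives x = −21. Substituting into the circle:
y² + 12y − 64 = 0
y = 4 or y = −16, giving (−21, 4) and (−21, −16).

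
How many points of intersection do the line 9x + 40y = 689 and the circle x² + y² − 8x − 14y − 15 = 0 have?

0

Substituting the line into the circle gives 1681x² − 20162x + 64881 = 0.
Δ = 406506244 − 436259844 = −29753600.
No real roots: the line does not meet the circle.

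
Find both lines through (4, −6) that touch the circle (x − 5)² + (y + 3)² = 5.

2x + y = 2 and x − 2y = 16

A line y − (−6) = m(x − (4)) is tangent when its distance from (5, −3) is √5:
(1m − (3))² = 5(m² + 1)
2m² + 3m − 2 = 0, so m = −2 or m = 1/2.
Through (4, −6) these give 2x + y = 2 and x − 2y = 16.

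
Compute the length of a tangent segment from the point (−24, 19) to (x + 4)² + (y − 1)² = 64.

2√165

With centre O = (−4, 1), |OP|² = 724 and r² = 64.
Power of the point: PT² = |PO|² − r² = 660, so PT = 2√165.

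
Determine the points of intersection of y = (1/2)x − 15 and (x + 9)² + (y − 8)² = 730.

(−8, −19) and (12, −9)

Substitute y = (−30 + x)/2:
5x² − 20x − 480 = 0  ⟹  x² − 4x − 96 = 0
x = 12 or x = −8, giving (12, −9) and (−8, −19).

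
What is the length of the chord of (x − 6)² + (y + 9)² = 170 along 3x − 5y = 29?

The distance from (6, −9) to the line is 34/√34, and r² = 170.
Chord = 2√(r² − d²) = 2·√(136) = 4√34.

4√34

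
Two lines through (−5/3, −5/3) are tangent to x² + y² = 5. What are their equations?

2x + y = −5 and x + 2y = −5

Write the tangent as mx − y + (−5/3 − m·(−5/3)) = 0 and set its distance from the centre to √5:
(5/3m − (5/3))² = 5(m² + 1)
2m² + 5m + 2 = 0, so m = −2 or m = −1/2.
Through (−5/3, −5/3) these give 2x + y = −5 and x + 2y = −5.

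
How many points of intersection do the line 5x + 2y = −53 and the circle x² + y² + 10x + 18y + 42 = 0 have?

2

Centre (−5, −9), r² = 64. Distance² from centre to line = (10)²/29 = 100/29.
Since d² < r², the line cuts the circle twice.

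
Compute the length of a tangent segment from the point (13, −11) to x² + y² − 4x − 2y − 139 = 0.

Centre (2, 1), r² = 144. |PO|² = (11)² + (−12)² = 265.
Power of the point: PT² = |PO|² − r² = 121, so PT = 11.

11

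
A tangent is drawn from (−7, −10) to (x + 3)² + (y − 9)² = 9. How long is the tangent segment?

With centre O = (−3, 9), |OP|² = 377 and r² = 9.
Power of the point: PT² = |PO|² − r² = 368, so PT = 4√23.

4√23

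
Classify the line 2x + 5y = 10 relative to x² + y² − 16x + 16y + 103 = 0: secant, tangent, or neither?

Substituting the line into the circle gives 29x² − 600x + 3475 = 0.
Δ = 360000 − 403100 = −43100.
No real roots: the line does not meet the circle.

neither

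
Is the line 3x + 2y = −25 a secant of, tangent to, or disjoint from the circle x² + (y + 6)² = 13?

Substituting the line into the circle gives 13x² + 78x + 117 = 0.
Discriminant = (78)² − 4·13·(117) = 0.
A repeated root: the line is tangent.

tangent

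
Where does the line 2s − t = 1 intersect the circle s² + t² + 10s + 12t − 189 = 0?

(−10, −21) and (4, 7)

Substitute t = 2s − 1:
5s² + 30s − 200 = 0  ⟹  s² + 6s − 40 = 0
s = 4 or s = −10, giving (4, 7) and (−10, −21).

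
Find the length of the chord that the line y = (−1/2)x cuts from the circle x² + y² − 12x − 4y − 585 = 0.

22√5

The distance from (6, 2) to the line is 10/√5, and r² = 625.
Half the chord is √(r² − d²) = √(605), so the full chord is 22√5.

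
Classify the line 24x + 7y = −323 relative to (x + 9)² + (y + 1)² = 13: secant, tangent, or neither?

d² = (24·(−9) + 7·(−1) − (−323))²/625 = 16; r² = 13.
Since d² > r², the line lies outside the circle.

neither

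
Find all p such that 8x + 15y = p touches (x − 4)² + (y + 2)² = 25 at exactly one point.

p = −83 or p = 87

Tangency holds when the distance from the centre (4, −2) to the line equals the radius 5:
|8·4 + 15·(−2) − p| / √289 = 5
|p − (2)| = 5·17, so p = 87 or p = −83.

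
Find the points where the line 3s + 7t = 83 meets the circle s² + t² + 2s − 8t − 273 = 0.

(−12, 17) and (16, 5)

From the line, t = (83 − 3s)/7. Substituting:
58s² − 232s − 11136 = 0  ⟹  s² − 4s − 192 = 0
s = 16 or s = −12, giving (16, 5) and (−12, 17).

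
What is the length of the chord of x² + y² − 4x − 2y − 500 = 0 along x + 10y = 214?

The distance from (2, 1) to the line is 202/√101, and r² = 505.
Half the chord is √(r² − d²) = √(101), so the full chord is 2√101.

2√101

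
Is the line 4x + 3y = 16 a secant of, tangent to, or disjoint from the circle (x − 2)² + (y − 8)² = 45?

secant

Centre (2, 8), r² = 45. Distance² from centre to line = (16)²/25 = 256/25.
Since d² < r², the line cuts the circle twice.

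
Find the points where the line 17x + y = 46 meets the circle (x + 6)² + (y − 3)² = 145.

(2, 12) and (3, −5)

Express y = −17x + 46 and substitute into the circle:
290x² − 1450x + 1740 = 0  ⟹  x² − 5x + 6 = 0
x = 3 or x = 2, giving (3, −5) and (2, 12).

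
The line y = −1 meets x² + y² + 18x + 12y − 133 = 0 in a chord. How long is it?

30

Express y = −1 and substitute into the circle:
x² + 18x − 144 = 0
x = 6 or x = −24, giving (6, −1) and (−24, −1).
|(6, −1) − (−24, −1)| = √((30)² + (0)²) = 30.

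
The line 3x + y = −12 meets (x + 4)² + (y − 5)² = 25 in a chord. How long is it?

Substitute y = −3x − 12:
10x² + 110x + 280 = 0  ⟹  x² + 11x + 28 = 0
x = −4 or x = −7, giving (−4, 0) and (−7, 9).
Chord length = distance between (−4, 0) and (−7, 9) = √90 = 3√10.

3√10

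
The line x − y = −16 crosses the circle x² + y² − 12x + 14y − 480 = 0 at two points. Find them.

(−17, −1) and (0, 16)

From the line, y = x + 16. Substituting:
2x² + 34x = 0  ⟹  x² + 17x = 0
x = 0 or x = −17, giving (0, 16) and (−17, −1).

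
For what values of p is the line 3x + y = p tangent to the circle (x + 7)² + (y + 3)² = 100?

p = −24 ± 10√10

For a tangent, require d(centre, line) = r = 10.
|3·(−7) + 1·(−3) − p| / √10 = 10
|p − (−24)| = 10√10.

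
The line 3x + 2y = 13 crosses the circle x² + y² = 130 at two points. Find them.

(−3, 11) and (9, −7)

Express y = (13 − 3x)/2 and substitute into the circle:
13x² − 78x − 351 = 0  ⟹  x² − 6x − 27 = 0
x = 9 or x = −3, giving (9, −7) and (−3, 11).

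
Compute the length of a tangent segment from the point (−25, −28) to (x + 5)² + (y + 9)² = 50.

3√79

With centre O = (−5, −9), |OP|² = 761 and r² = 50.
Power of the point: PT² = |PO|² − r² = 711, so PT = 3√79.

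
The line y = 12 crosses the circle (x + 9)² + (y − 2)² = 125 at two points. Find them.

(−14, 12) and (−4, 12)

From the line, y = 12. Substituting:
x² + 18x + 56 = 0
x = −4 or x = −14, giving (−4, 12) and (−14, 12).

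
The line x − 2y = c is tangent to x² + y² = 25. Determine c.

c = ±5√5

The line touches the circle iff its distance from (0, 0) is 5:
|1·0 − 2·0 − c| / √5 = 5
|c| = 5√5.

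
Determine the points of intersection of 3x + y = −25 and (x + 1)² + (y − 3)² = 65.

(−9, 2) and (−8, −1)

Express y = −3x − 25 and substitute into the circle:
10x² + 170x + 720 = 0  ⟹  x² + 17x + 72 = 0
x = −8 or x = −9, giving (−8, −1) and (−9, 2).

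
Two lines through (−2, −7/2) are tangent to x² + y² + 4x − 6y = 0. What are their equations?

3x + 2y = −13 and 3x − 2y = 1

A line y − (−7/2) = m(x − (−2)) is tangent when its distance from (−2, 3) is √13:
[m·(0) − (13/2)]² = 13(m² + 1)
4m² − 9 = 0, so m = −3/2 or m = 3/2.
Through (−2, −7/2) these give 3x + 2y = −13 and 3x − 2y = 1.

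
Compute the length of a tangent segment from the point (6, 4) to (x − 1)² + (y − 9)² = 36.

With centre O = (1, 9), |OP|² = 50 and r² = 36.
Power of the point: PT² = |PO|² − r² = 14, so PT = √14.

√14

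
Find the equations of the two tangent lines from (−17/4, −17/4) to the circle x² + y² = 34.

5x + 3y = −34 and 3x + 5y = −34

A line y − (−17/4) = m(x − (−17/4)) is tangent when its distance from (0, 0) is √34:
(17/4m − (17/4))² = 34(m² + 1)
15m² + 34m + 15 = 0, so m = −5/3 or m = −3/5.
Through (−17/4, −17/4) these give 5x + 3y = −34 and 3x + 5y = −34.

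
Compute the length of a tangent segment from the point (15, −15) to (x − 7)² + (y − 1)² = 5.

3√35

Centre (7, 1), r² = 5. |PO|² = (8)² + (−16)² = 320.
Power of the point: PT² = |PO|² − r² = 315, so PT = 3√35.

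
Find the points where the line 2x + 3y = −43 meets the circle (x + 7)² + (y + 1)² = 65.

(−14, −5) and (−8, −9)

Express y = (−43 − 2x)/3 and substitute into the circle:
13x² + 286x + 1456 = 0  ⟹  x² + 22x + 112 = 0
x = −8 or x = −14, giving (−8, −9) and (−14, −5).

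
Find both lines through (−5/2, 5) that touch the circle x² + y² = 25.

4x − 3y = −25 and y = 5

A line y − (5) = m(x − (−5/2)) is tangent when its distance from (0, 0) is 5:
(5/2m − (−5))² = 25(m² + 1)
3m² − 4m = 0, so m = 4/3 or m = 0.
Through (−5/2, 5) these give 4x − 3y = −25 and y = 5.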